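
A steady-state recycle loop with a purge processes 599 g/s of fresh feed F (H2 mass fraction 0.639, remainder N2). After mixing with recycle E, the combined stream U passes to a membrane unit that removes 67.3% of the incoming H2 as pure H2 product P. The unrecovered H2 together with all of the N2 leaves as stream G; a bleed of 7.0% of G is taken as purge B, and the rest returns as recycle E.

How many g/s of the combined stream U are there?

3639 g/s

N2 enters only via F and leaves only via the purge: 599×0.361 = 0.070×(N2 in G), and the membrane unit passes all N2, so N2 in U = N2 in G = 3089.1 g/s.
H2 in U: m_A = 599×0.639 + (1−0.070)·(1−0.673)·m_A, so m_A = 382.76/0.6959 = 550.03 g/s.
U = 550.03 + 3089.1 = 3639.2 g/s.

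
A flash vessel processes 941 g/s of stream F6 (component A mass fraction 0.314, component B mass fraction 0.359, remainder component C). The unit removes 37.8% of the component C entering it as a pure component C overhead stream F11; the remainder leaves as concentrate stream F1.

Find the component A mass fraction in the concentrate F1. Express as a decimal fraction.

0.358

component A is not removed: 941×0.314 = 295.47 g/s of component A enters F1.
component C entering = 941×0.327 = 307.71 g/s; overhead removed = 0.378×307.71 = 116.31 g/s.
Concentrate = 941 − 116.31 = 824.69 g/s.
Mass fraction = 295.47/824.69 = 0.358.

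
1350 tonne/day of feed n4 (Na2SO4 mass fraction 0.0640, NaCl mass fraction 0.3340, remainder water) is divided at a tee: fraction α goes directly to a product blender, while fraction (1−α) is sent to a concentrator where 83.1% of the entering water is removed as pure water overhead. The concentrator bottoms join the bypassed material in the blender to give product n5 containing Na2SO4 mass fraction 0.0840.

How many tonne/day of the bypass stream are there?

707.5 tonne/day

All 1350×0.064 = 86.4 tonne/day of Na2SO4 reaches n5, so n5 = 86.4/0.084 = 1028.6 tonne/day and vapour = 321.43 tonne/day.
The evaporator receives (1−α)·1350 of feed at 0.602 water and removes 0.831 of that water:
0.831×0.602×(1−α)×1350 = 321.43
(1−α) = 321.43/675.35 = 0.4759;  α = 0.5241.
Bypass flow = 0.5241×1350 = 707.48 tonne/day.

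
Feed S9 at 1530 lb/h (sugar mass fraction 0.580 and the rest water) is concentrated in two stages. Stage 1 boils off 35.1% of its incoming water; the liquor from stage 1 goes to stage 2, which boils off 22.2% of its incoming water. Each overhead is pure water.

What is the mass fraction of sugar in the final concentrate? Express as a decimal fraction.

0.732

water in feed = 1530×0.420 = 642.6 lb/h.
After stage 1: water left = (1−0.351)×642.6 = 417.05; stream total = 1304.4 lb/h.
After stage 2: water left = (1−0.222)×417.05 = 324.46; final concentrate = 1211.9 lb/h.
sugar fraction = 887.4/1211.9 = 0.732.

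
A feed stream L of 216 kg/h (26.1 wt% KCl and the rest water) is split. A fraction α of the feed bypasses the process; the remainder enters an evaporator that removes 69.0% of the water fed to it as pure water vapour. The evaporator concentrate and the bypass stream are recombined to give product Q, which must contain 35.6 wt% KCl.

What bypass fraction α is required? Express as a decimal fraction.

0.477

All 216×0.261 = 56.376 kg/h of KCl reaches Q, so Q = 56.376/0.356 = 158.36 kg/h and vapour = 57.64 kg/h.
The evaporator receives (1−α)·216 of feed at 0.739 water and removes 0.690 of that water:
0.690×0.739×(1−α)×216 = 57.64
(1−α) = 57.64/110.14 = 0.5233;  α = 0.4767.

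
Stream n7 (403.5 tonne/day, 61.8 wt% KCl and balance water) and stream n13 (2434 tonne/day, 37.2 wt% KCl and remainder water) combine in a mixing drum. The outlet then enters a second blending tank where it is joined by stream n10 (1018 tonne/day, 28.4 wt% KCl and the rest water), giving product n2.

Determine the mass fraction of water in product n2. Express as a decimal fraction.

Overall, product flow = 3855.5 tonne/day.
water in = 403.5×0.382 + 2434×0.628 + 1018×0.716 = 2411.6 tonne/day.
water fraction in n2 = 0.6255.

0.6255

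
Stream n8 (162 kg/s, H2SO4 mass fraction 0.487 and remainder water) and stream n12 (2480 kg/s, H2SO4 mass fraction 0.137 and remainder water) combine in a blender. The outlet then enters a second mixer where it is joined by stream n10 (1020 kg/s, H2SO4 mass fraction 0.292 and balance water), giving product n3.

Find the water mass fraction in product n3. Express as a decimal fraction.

0.804

Overall, product flow = 3662 kg/s.
water in = 162×0.513 + 2480×0.863 + 1020×0.708 = 2945.5 kg/s.
water fraction in n3 = 0.804.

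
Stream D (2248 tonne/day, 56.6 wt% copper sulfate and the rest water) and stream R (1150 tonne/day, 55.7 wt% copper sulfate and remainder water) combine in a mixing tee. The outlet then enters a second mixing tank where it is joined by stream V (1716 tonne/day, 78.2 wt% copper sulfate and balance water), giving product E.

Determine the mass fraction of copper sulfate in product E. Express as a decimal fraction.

Overall, product flow = 5114 tonne/day.
copper sulfate in = 2248×0.566 + 1150×0.557 + 1716×0.782 = 3254.8 tonne/day.
copper sulfate fraction in E = 0.636.

0.636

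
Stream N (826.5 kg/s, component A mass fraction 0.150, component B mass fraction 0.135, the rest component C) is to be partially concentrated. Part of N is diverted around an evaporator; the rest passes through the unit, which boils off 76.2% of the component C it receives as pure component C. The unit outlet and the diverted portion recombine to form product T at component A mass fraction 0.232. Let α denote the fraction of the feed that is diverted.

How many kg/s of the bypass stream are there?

290.3 kg/s

All 826.5×0.150 = 123.97 kg/s of component A reaches T, so T = 123.97/0.232 = 534.38 kg/s and vapour = 292.12 kg/s.
The evaporator receives (1−α)·826.5 of feed at 0.715 component C and removes 0.762 of that component C:
0.762×0.715×(1−α)×826.5 = 292.12
(1−α) = 292.12/450.3 = 0.6487;  α = 0.3513.
Bypass flow = 0.3513×826.5 = 290.32 kg/s.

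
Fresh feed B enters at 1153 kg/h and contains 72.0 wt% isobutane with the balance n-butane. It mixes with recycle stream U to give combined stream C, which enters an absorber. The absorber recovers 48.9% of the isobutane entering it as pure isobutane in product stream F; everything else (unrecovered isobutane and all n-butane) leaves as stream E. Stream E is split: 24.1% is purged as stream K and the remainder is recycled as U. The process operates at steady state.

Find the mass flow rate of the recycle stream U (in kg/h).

1543 kg/h

n-butane enters only via B and leaves only via the purge: 1153×0.280 = 0.241×(n-butane in E), and the absorber passes all n-butane, so n-butane in C = n-butane in E = 1339.6 kg/h.
isobutane in C: m_A = 1153×0.720 + (1−0.241)·(1−0.489)·m_A, so m_A = 830.16/0.6122 = 1356.1 kg/h.
E = (1−0.489)×1356.1 + 1339.6 = 2032.6 kg/h.
Recycle U = (1−0.241)×2032.6 = 1542.7 kg/h.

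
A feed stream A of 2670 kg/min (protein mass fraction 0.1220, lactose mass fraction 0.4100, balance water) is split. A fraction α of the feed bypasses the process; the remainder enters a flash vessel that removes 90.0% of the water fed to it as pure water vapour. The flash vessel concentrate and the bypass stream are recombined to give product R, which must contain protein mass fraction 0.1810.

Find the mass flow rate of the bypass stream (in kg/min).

603.7 kg/min

All 2670×0.122 = 325.74 kg/min of protein reaches R, so R = 325.74/0.181 = 1799.7 kg/min and vapour = 870.33 kg/min.
The evaporator receives (1−α)·2670 of feed at 0.468 water and removes 0.900 of that water:
0.900×0.468×(1−α)×2670 = 870.33
(1−α) = 870.33/1124.6 = 0.7739;  α = 0.2261.
Bypass flow = 0.2261×2670 = 603.69 kg/min.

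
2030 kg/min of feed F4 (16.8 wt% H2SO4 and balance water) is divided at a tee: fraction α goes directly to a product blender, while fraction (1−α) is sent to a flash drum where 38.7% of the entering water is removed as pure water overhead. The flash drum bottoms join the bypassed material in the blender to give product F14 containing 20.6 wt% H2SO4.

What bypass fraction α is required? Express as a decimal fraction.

All 2030×0.168 = 341.04 kg/min of H2SO4 reaches F14, so F14 = 341.04/0.206 = 1655.5 kg/min and vapour = 374.47 kg/min.
The evaporator receives (1−α)·2030 of feed at 0.832 water and removes 0.387 of that water:
0.387×0.832×(1−α)×2030 = 374.47
(1−α) = 374.47/653.63 = 0.5729;  α = 0.4271.

0.427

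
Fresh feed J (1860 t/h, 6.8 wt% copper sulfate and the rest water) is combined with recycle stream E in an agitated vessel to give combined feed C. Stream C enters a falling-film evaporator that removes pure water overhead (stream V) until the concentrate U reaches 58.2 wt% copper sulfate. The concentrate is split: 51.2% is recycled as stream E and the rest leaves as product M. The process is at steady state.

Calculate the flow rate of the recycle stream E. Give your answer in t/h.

228 t/h

Overall copper sulfate balance (none leaves overhead): copper sulfate in fresh feed = copper sulfate in product, i.e. 1860×0.068 = (1−0.512)·U·0.582.
U = 126.48/(0.582×0.488) = 445.33 t/h.
Recycle E = 0.512×445.33 = 228.01 t/h.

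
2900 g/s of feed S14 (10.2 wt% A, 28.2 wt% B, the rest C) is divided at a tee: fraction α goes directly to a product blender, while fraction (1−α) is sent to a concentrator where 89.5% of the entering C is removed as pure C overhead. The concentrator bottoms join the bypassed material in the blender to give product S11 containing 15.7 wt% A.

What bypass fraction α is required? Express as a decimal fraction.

0.365

All 2900×0.102 = 295.8 g/s of A reaches S11, so S11 = 295.8/0.157 = 1884.1 g/s and vapour = 1015.9 g/s.
The evaporator receives (1−α)·2900 of feed at 0.616 C and removes 0.895 of that C:
0.895×0.616×(1−α)×2900 = 1015.9
(1−α) = 1015.9/1598.8 = 0.6354;  α = 0.3646.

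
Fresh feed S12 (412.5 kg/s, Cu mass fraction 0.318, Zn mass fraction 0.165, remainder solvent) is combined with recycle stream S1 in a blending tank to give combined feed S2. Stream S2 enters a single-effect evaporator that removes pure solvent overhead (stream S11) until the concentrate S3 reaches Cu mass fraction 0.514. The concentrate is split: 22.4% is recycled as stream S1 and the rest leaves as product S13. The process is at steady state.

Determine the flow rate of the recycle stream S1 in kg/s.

73.67 kg/s

Overall Cu balance (none leaves overhead): Cu in fresh feed = Cu in product, i.e. 412.5×0.318 = (1−0.224)·S3·0.514.
S3 = 131.18/(0.514×0.776) = 328.87 kg/s.
Recycle S1 = 0.224×328.87 = 73.667 kg/s.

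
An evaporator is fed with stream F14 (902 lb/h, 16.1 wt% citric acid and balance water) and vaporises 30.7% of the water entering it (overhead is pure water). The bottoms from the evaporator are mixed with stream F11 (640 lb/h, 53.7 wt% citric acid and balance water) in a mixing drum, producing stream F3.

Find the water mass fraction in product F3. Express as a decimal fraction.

0.6267

Vapour removed = 0.307×0.839×902 = 232.33 lb/h; concentrate = 669.67 lb/h.
water reaching the mixer = 524.45 (from concentrate) + 640×0.463 = 820.77 lb/h.
Product flow = 669.67 + 640 = 1309.7 lb/h; water fraction = 0.6267.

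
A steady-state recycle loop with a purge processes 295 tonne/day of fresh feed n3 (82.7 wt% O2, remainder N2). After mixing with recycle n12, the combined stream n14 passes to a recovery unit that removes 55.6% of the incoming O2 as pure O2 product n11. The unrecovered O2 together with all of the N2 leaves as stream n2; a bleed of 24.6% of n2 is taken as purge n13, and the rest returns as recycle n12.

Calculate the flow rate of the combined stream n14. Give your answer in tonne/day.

574.2 tonne/day

N2 enters only via n3 and leaves only via the purge: 295×0.173 = 0.246×(N2 in n2), and the recovery unit passes all N2, so N2 in n14 = N2 in n2 = 207.46 tonne/day.
O2 in n14: m_A = 295×0.827 + (1−0.246)·(1−0.556)·m_A, so m_A = 243.96/0.6652 = 366.74 tonne/day.
n14 = 366.74 + 207.46 = 574.2 tonne/day.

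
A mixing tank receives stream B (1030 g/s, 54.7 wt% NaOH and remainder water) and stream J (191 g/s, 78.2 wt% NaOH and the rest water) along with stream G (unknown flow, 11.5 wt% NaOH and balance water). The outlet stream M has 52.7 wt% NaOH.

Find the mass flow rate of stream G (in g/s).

168.2 g/s

Let G be the unknown flow. Total out = 1221 + G.
NaOH balance: 712.77 + 0.115·G = 0.527·(1221 + G)
(0.115 − 0.527)·G = 0.527×1221 − 712.77 = -69.305
G = -69.305 / -0.412 = 168.22 g/s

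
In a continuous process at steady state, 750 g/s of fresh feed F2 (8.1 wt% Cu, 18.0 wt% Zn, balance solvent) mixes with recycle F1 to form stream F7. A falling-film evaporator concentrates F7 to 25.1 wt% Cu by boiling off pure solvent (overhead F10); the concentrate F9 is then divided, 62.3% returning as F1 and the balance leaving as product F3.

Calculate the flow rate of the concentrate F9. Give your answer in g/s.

642 g/s

Overall Cu balance (none leaves overhead): Cu in fresh feed = Cu in product, i.e. 750×0.081 = (1−0.623)·F9·0.251.
F9 = 60.75/(0.251×0.377) = 641.99 g/s.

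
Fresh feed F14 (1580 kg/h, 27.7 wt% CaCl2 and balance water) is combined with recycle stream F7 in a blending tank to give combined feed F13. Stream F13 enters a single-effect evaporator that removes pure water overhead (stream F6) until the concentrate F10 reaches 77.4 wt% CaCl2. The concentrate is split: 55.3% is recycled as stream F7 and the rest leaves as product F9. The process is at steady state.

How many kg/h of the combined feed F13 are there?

2280 kg/h

Overall CaCl2 balance (none leaves overhead): CaCl2 in fresh feed = CaCl2 in product, i.e. 1580×0.277 = (1−0.553)·F10·0.774.
F10 = 437.66/(0.774×0.447) = 1265 kg/h.
Recycle F7 = 0.553×1265 = 699.54 kg/h.
Combined feed F13 = 1580 + 699.54 = 2279.5 kg/h.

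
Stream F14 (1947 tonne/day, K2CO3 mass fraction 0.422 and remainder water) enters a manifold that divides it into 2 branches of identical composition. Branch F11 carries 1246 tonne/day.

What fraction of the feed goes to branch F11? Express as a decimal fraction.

0.640

Fraction to F11 = 1246/1947 = 0.6400.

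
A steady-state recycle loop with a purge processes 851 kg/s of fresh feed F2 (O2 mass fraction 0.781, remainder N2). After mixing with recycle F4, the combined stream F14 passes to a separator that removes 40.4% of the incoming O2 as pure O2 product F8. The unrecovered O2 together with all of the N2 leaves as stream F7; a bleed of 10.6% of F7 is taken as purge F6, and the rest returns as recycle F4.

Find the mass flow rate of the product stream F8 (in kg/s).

O2 in F14: m_A = 851×0.781 + (1−0.106)·(1−0.404)·m_A, so m_A = 664.63/0.4672 = 1422.7 kg/s.
Product F8 = 0.404×1422.7 = 574.75 kg/s.

574.8 kg/s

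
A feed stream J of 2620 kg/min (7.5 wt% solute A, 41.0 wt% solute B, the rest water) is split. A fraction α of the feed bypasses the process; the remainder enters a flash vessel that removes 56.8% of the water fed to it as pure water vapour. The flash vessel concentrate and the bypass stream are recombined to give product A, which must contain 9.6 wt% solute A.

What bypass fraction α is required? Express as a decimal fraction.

0.252

All 2620×0.075 = 196.5 kg/min of solute A reaches A, so A = 196.5/0.096 = 2046.9 kg/min and vapour = 573.12 kg/min.
The evaporator receives (1−α)·2620 of feed at 0.515 water and removes 0.568 of that water:
0.568×0.515×(1−α)×2620 = 573.12
(1−α) = 573.12/766.4 = 0.7478;  α = 0.2522.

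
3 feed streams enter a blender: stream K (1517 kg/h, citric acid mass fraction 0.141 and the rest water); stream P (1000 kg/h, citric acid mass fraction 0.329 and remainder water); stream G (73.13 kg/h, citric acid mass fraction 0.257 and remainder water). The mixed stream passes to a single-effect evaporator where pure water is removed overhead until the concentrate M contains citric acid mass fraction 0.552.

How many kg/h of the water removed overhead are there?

citric acid entering = 1517×0.141 + 1000×0.329 + 73.13×0.257 = 561.69 kg/h.
All citric acid reports to M, so M = 561.69/0.552 = 1017.6 kg/h.
Total feed = 2590.1 kg/h; overhead = 2590.1 − 1017.6 = 1572.6 kg/h.

1573 kg/h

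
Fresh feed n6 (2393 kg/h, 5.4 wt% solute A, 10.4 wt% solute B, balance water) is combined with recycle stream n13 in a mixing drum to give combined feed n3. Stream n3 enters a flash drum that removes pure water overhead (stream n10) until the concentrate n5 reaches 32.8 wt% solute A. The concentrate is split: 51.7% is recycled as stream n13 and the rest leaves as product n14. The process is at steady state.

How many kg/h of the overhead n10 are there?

Overall solute A balance (none leaves overhead): solute A in fresh feed = solute A in product, i.e. 2393×0.054 = (1−0.517)·n5·0.328.
n5 = 129.22/(0.328×0.483) = 815.67 kg/h.
Recycle n13 = 0.517×815.67 = 421.7 kg/h.
Combined feed n3 = 2393 + 421.7 = 2814.7 kg/h.
Overhead n10 = n3 − n5 = 2814.7 − 815.67 = 1999 kg/h.

1999 kg/h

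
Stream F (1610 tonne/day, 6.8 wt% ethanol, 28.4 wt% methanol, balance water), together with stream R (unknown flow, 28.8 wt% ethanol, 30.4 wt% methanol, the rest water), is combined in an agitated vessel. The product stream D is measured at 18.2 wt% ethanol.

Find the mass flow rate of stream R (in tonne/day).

1732 tonne/day

Let R be the unknown flow. Total out = 1610 + R.
ethanol balance: 109.48 + 0.288·R = 0.182·(1610 + R)
(0.288 − 0.182)·R = 0.182×1610 − 109.48 = 183.54
R = 183.54 / 0.106 = 1731.5 tonne/day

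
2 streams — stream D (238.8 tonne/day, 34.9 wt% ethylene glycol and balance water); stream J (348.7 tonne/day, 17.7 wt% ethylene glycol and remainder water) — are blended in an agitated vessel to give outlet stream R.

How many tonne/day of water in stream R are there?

442.4 tonne/day

water out = water in = 238.8×0.651 + 348.7×0.823 = 442.44 tonne/day.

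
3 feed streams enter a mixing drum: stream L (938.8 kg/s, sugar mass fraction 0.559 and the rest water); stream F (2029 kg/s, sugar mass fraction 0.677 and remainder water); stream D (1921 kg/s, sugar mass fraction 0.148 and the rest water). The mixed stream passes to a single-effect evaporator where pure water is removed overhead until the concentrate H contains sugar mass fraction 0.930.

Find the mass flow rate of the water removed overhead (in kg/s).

sugar entering = 938.8×0.559 + 2029×0.677 + 1921×0.148 = 2182.7 kg/s.
All sugar reports to H, so H = 2182.7/0.930 = 2347 kg/s.
Total feed = 4888.8 kg/s; overhead = 4888.8 − 2347 = 2541.8 kg/s.

2542 kg/s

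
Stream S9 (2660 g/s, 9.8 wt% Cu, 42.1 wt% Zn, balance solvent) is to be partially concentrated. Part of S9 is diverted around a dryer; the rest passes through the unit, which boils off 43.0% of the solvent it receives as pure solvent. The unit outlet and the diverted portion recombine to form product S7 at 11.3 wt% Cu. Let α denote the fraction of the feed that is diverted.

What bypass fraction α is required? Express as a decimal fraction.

0.358

All 2660×0.098 = 260.68 g/s of Cu reaches S7, so S7 = 260.68/0.113 = 2306.9 g/s and vapour = 353.1 g/s.
The evaporator receives (1−α)·2660 of feed at 0.481 solvent and removes 0.430 of that solvent:
0.430×0.481×(1−α)×2660 = 353.1
(1−α) = 353.1/550.17 = 0.6418;  α = 0.3582.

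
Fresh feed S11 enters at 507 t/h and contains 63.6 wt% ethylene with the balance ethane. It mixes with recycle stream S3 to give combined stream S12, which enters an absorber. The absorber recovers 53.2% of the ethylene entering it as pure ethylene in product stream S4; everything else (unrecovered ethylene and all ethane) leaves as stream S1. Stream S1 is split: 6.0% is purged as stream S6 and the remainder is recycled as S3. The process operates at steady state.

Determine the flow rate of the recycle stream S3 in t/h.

3145 t/h

ethane enters only via S11 and leaves only via the purge: 507×0.364 = 0.060×(ethane in S1), and the absorber passes all ethane, so ethane in S12 = ethane in S1 = 3075.8 t/h.
ethylene in S12: m_A = 507×0.636 + (1−0.060)·(1−0.532)·m_A, so m_A = 322.45/0.5601 = 575.72 t/h.
S1 = (1−0.532)×575.72 + 3075.8 = 3345.2 t/h.
Recycle S3 = (1−0.060)×3345.2 = 3144.5 t/h.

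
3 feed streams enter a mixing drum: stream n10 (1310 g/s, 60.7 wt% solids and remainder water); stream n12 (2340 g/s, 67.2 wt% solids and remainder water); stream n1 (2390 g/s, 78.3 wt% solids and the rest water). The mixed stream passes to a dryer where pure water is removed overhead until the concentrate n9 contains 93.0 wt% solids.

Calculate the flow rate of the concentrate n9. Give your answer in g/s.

4558 g/s

solids entering = 1310×0.607 + 2340×0.672 + 2390×0.783 = 4239 g/s.
All solids reports to n9, so n9 = 4239/0.930 = 4558.1 g/s.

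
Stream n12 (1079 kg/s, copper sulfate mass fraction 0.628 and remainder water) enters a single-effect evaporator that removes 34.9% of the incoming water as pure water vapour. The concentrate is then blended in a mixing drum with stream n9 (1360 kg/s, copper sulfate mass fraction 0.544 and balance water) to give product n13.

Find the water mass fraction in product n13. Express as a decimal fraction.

Vapour removed = 0.349×0.372×1079 = 140.08 kg/s; concentrate = 938.92 kg/s.
water reaching the mixer = 261.3 (from concentrate) + 1360×0.456 = 881.46 kg/s.
Product flow = 938.92 + 1360 = 2298.9 kg/s; water fraction = 0.383.

0.383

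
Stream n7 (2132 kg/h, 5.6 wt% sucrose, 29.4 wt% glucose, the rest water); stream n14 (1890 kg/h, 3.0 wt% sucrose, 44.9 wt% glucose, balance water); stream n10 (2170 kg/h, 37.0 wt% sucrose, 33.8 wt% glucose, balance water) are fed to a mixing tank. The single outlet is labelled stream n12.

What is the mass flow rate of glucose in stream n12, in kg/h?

glucose out = glucose in = 2132×0.294 + 1890×0.449 + 2170×0.338 = 2208.9 kg/h.

2209 kg/h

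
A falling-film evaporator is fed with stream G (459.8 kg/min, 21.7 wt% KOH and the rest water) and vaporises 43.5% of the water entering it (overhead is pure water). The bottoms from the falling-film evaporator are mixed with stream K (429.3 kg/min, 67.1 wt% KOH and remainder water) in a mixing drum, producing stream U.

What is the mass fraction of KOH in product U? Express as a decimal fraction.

Vapour removed = 0.435×0.783×459.8 = 156.61 kg/min; concentrate = 303.19 kg/min.
KOH reaching the mixer = 99.777 (from concentrate) + 429.3×0.671 = 387.84 kg/min.
Product flow = 303.19 + 429.3 = 732.49 kg/min; KOH fraction = 0.529.

0.529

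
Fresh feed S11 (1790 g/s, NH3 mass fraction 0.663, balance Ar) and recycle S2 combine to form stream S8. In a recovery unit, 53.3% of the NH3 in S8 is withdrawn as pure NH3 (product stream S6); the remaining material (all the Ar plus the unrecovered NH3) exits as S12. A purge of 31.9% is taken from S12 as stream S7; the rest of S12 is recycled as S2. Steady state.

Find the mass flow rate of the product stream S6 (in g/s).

NH3 in S8: m_A = 1790×0.663 + (1−0.319)·(1−0.533)·m_A, so m_A = 1186.8/0.6820 = 1740.2 g/s.
Product S6 = 0.533×1740.2 = 927.53 g/s.

927.5 g/s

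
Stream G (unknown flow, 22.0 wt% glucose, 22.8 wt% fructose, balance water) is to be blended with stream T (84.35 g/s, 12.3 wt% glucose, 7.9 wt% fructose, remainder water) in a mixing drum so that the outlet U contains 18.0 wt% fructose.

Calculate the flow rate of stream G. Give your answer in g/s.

177.5 g/s

Let G be the unknown flow. Total out = 84.35 + G.
fructose balance: 6.6636 + 0.228·G = 0.180·(84.35 + G)
(0.228 − 0.180)·G = 0.180×84.35 − 6.6636 = 8.5193
G = 8.5193 / 0.048 = 177.49 g/s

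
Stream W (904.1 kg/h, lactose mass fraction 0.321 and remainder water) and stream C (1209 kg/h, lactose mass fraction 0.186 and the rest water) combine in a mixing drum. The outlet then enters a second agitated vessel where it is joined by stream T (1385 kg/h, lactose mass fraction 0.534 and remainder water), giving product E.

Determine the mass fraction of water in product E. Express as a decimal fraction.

Overall, product flow = 3498.1 kg/h.
water in = 904.1×0.679 + 1209×0.814 + 1385×0.466 = 2243.4 kg/h.
water fraction in E = 0.641.

0.641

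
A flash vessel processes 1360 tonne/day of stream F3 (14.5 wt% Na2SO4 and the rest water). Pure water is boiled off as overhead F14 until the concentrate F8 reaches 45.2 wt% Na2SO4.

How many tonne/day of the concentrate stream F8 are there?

Na2SO4 is conserved: 1360×0.145 = 197.2 tonne/day all reports to the concentrate.
Concentrate = 197.2/(target fraction) = 436.28 tonne/day.

436.3 tonne/day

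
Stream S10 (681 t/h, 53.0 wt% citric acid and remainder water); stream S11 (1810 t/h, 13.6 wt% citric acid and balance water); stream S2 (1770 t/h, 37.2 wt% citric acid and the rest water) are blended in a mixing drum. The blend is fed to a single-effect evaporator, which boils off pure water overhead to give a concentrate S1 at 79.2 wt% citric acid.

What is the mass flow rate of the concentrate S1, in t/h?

1598 t/h

citric acid entering = 681×0.530 + 1810×0.136 + 1770×0.372 = 1265.5 t/h.
All citric acid reports to S1, so S1 = 1265.5/0.792 = 1597.9 t/h.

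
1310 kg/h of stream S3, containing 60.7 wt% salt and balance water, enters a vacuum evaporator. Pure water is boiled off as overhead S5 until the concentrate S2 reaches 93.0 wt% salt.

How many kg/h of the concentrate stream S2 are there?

salt is conserved: 1310×0.607 = 795.17 kg/h all reports to the concentrate.
Concentrate = 795.17/(target fraction) = 855.02 kg/h.

855 kg/h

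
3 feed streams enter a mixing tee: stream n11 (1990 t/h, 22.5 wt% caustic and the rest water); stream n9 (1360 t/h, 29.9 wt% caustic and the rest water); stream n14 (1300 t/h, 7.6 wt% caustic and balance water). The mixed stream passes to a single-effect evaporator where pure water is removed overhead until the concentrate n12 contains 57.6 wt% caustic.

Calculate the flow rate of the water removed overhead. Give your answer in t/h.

2995 t/h

caustic entering = 1990×0.225 + 1360×0.299 + 1300×0.076 = 953.19 t/h.
All caustic reports to n12, so n12 = 953.19/0.576 = 1654.8 t/h.
Total feed = 4650 t/h; overhead = 4650 − 1654.8 = 2995.2 t/h.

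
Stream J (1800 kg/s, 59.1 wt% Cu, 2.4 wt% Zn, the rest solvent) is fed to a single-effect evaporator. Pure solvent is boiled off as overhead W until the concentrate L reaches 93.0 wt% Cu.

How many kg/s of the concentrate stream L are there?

Cu is conserved: 1800×0.591 = 1063.8 kg/s all reports to the concentrate.
Concentrate = 1063.8/(target fraction) = 1143.9 kg/s.

1144 kg/s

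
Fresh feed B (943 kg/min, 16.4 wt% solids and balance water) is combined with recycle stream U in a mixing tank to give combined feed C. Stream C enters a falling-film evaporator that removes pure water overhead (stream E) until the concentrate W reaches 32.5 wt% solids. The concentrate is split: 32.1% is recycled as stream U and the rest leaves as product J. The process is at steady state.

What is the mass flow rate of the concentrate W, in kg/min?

700.8 kg/min

Overall solids balance (none leaves overhead): solids in fresh feed = solids in product, i.e. 943×0.164 = (1−0.321)·W·0.325.
W = 154.65/(0.325×0.679) = 700.81 kg/min.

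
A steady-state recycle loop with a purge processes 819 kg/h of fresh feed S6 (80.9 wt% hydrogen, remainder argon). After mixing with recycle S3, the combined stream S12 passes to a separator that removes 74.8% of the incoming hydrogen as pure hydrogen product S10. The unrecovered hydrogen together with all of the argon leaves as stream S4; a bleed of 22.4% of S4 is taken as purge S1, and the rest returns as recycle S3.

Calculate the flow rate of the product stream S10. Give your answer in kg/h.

hydrogen in S12: m_A = 819×0.809 + (1−0.224)·(1−0.748)·m_A, so m_A = 662.57/0.8044 = 823.63 kg/h.
Product S10 = 0.748×823.63 = 616.08 kg/h.

616.1 kg/h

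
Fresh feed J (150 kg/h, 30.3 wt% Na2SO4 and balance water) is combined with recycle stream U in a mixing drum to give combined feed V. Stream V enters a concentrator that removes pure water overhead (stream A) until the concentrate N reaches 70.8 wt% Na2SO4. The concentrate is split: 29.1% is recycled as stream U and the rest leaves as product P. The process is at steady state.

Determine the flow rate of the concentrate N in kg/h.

Overall Na2SO4 balance (none leaves overhead): Na2SO4 in fresh feed = Na2SO4 in product, i.e. 150×0.303 = (1−0.291)·N·0.708.
N = 45.45/(0.708×0.709) = 90.543 kg/h.

90.54 kg/h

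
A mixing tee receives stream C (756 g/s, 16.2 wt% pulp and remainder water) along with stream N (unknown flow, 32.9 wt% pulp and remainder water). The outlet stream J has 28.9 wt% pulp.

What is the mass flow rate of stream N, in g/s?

Let N be the unknown flow. Total out = 756 + N.
pulp balance: 122.47 + 0.329·N = 0.289·(756 + N)
(0.329 − 0.289)·N = 0.289×756 − 122.47 = 96.012
N = 96.012 / 0.040 = 2400.3 g/s

2400 g/s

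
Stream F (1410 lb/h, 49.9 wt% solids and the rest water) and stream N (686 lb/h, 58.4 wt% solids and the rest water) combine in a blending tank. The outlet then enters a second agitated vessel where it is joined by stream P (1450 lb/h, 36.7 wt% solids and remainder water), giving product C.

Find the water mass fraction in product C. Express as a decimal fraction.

Overall, product flow = 3546 lb/h.
water in = 1410×0.501 + 686×0.416 + 1450×0.633 = 1909.6 lb/h.
water fraction in C = 0.539.

0.539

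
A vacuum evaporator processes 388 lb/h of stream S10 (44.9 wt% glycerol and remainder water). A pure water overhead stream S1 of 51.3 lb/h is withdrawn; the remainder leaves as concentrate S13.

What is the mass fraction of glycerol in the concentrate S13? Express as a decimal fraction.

0.517

glycerol is not removed: 388×0.449 = 174.21 lb/h of glycerol enters S13.
Concentrate = 388 − 51.3 = 336.7 lb/h.
Mass fraction = 174.21/336.7 = 0.517.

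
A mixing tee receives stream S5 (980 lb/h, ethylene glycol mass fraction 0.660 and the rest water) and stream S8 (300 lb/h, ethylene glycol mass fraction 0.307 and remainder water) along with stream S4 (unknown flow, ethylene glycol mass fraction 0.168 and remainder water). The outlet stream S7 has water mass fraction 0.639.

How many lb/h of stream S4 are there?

Let S4 be the unknown flow. Total out = 1280 + S4.
water balance: 541.1 + 0.832·S4 = 0.639·(1280 + S4)
(0.832 − 0.639)·S4 = 0.639×1280 − 541.1 = 276.82
S4 = 276.82 / 0.193 = 1434.3 lb/h

1434 lb/h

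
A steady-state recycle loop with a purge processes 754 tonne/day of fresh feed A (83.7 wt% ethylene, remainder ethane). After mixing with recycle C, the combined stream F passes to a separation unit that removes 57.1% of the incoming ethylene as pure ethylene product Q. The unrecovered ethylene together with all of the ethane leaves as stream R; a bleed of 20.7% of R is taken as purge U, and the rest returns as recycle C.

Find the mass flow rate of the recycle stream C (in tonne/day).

ethane enters only via A and leaves only via the purge: 754×0.163 = 0.207×(ethane in R), and the separation unit passes all ethane, so ethane in F = ethane in R = 593.73 tonne/day.
ethylene in F: m_A = 754×0.837 + (1−0.207)·(1−0.571)·m_A, so m_A = 631.1/0.6598 = 956.49 tonne/day.
R = (1−0.571)×956.49 + 593.73 = 1004.1 tonne/day.
Recycle C = (1−0.207)×1004.1 = 796.22 tonne/day.

796.2 tonne/day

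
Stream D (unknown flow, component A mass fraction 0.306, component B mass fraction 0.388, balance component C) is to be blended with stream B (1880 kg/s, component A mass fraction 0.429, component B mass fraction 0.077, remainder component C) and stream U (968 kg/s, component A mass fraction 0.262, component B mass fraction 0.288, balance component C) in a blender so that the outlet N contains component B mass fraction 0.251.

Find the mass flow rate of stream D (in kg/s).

Let D be the unknown flow. Total out = 2848 + D.
component B balance: 423.54 + 0.388·D = 0.251·(2848 + D)
(0.388 − 0.251)·D = 0.251×2848 − 423.54 = 291.3
D = 291.3 / 0.137 = 2126.3 kg/s

2126 kg/s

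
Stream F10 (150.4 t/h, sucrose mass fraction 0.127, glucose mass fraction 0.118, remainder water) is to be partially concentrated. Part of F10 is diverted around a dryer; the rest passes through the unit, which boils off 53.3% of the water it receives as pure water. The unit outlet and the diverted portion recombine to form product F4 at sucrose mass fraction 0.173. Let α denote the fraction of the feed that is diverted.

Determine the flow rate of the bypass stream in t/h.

51.02 t/h

All 150.4×0.127 = 19.101 t/h of sucrose reaches F4, so F4 = 19.101/0.173 = 110.41 t/h and vapour = 39.991 t/h.
The evaporator receives (1−α)·150.4 of feed at 0.755 water and removes 0.533 of that water:
0.533×0.755×(1−α)×150.4 = 39.991
(1−α) = 39.991/60.523 = 0.6608;  α = 0.3392.
Bypass flow = 0.3392×150.4 = 51.023 t/h.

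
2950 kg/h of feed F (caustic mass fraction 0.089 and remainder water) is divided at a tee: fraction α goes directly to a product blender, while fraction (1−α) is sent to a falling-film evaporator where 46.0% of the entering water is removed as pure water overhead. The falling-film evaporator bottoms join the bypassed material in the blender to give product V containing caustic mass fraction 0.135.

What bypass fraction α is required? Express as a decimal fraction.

All 2950×0.089 = 262.55 kg/h of caustic reaches V, so V = 262.55/0.135 = 1944.8 kg/h and vapour = 1005.2 kg/h.
The evaporator receives (1−α)·2950 of feed at 0.911 water and removes 0.460 of that water:
0.460×0.911×(1−α)×2950 = 1005.2
(1−α) = 1005.2/1236.2 = 0.8131;  α = 0.1869.

0.187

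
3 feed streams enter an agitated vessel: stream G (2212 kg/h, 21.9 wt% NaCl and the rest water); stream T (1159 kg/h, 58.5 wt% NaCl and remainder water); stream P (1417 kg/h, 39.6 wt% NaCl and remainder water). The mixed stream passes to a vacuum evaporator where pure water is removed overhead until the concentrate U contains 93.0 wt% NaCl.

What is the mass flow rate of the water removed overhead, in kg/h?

2935 kg/h

NaCl entering = 2212×0.219 + 1159×0.585 + 1417×0.396 = 1723.6 kg/h.
All NaCl reports to U, so U = 1723.6/0.930 = 1853.3 kg/h.
Total feed = 4788 kg/h; overhead = 4788 − 1853.3 = 2934.7 kg/h.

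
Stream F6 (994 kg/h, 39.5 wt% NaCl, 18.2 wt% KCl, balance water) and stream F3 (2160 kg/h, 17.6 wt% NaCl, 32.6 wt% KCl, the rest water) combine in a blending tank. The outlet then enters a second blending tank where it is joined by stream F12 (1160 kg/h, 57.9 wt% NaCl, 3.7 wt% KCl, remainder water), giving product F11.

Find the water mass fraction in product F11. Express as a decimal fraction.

Overall, product flow = 4314 kg/h.
water in = 994×0.423 + 2160×0.498 + 1160×0.384 = 1941.6 kg/h.
water fraction in F11 = 0.450.

0.450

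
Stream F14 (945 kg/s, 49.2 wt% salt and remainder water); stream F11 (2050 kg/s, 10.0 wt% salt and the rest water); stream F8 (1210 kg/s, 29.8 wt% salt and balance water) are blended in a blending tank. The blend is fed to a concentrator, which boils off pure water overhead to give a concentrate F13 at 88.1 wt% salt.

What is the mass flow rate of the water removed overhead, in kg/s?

salt entering = 945×0.492 + 2050×0.100 + 1210×0.298 = 1030.5 kg/s.
All salt reports to F13, so F13 = 1030.5/0.881 = 1169.7 kg/s.
Total feed = 4205 kg/s; overhead = 4205 − 1169.7 = 3035.3 kg/s.

3035 kg/s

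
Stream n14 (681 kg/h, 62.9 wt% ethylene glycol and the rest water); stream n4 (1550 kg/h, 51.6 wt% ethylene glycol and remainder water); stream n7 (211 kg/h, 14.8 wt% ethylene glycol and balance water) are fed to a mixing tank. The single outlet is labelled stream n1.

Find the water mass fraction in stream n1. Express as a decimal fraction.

0.484

Total flow out = 681 + 1550 + 211 = 2442 kg/h.
water in = 681×0.371 + 1550×0.484 + 211×0.852 = 1182.6 kg/h.
water mass fraction in n1 = 1182.6/2442 = 0.484.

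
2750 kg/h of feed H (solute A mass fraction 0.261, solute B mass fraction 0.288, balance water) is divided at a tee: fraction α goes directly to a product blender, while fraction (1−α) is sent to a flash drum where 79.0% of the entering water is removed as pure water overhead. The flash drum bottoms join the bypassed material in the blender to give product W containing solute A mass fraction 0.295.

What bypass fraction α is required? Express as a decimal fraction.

All 2750×0.261 = 717.75 kg/h of solute A reaches W, so W = 717.75/0.295 = 2433.1 kg/h and vapour = 316.95 kg/h.
The evaporator receives (1−α)·2750 of feed at 0.451 water and removes 0.790 of that water:
0.790×0.451×(1−α)×2750 = 316.95
(1−α) = 316.95/979.8 = 0.3235;  α = 0.6765.

0.677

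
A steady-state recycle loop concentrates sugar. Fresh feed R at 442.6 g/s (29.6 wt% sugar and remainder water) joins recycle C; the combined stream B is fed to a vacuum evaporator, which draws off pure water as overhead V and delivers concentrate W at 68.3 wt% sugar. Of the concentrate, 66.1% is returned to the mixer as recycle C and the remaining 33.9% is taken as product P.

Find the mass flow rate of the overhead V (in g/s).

Overall sugar balance (none leaves overhead): sugar in fresh feed = sugar in product, i.e. 442.6×0.296 = (1−0.661)·W·0.683.
W = 131.01/(0.683×0.339) = 565.83 g/s.
Recycle C = 0.661×565.83 = 374.01 g/s.
Combined feed B = 442.6 + 374.01 = 816.61 g/s.
Overhead V = B − W = 816.61 − 565.83 = 250.79 g/s.

250.8 g/s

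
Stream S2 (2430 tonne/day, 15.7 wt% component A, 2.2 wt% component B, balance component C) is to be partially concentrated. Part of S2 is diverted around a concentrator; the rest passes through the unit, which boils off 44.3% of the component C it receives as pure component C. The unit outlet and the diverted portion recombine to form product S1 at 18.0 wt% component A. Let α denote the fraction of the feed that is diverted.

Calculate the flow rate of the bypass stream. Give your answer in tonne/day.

1576 tonne/day

All 2430×0.157 = 381.51 tonne/day of component A reaches S1, so S1 = 381.51/0.180 = 2119.5 tonne/day and vapour = 310.5 tonne/day.
The evaporator receives (1−α)·2430 of feed at 0.821 component C and removes 0.443 of that component C:
0.443×0.821×(1−α)×2430 = 310.5
(1−α) = 310.5/883.8 = 0.3513;  α = 0.6487.
Bypass flow = 0.6487×2430 = 1576.3 tonne/day.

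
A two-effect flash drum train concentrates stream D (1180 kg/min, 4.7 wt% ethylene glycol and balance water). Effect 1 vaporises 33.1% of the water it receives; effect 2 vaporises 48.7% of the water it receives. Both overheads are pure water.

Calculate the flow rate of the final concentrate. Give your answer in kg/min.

water in feed = 1180×0.953 = 1124.5 kg/min.
After stage 1: water left = (1−0.331)×1124.5 = 752.32; stream total = 807.78 kg/min.
After stage 2: water left = (1−0.487)×752.32 = 385.94; final concentrate = 441.4 kg/min.

441.4 kg/min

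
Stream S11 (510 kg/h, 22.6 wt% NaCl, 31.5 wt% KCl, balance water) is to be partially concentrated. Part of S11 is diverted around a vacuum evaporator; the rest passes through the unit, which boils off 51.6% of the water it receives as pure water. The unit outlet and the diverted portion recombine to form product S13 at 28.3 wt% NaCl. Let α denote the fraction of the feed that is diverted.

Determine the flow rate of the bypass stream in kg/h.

76.29 kg/h

All 510×0.226 = 115.26 kg/h of NaCl reaches S13, so S13 = 115.26/0.283 = 407.28 kg/h and vapour = 102.72 kg/h.
The evaporator receives (1−α)·510 of feed at 0.459 water and removes 0.516 of that water:
0.516×0.459×(1−α)×510 = 102.72
(1−α) = 102.72/120.79 = 0.8504;  α = 0.1496.
Bypass flow = 0.1496×510 = 76.293 kg/h.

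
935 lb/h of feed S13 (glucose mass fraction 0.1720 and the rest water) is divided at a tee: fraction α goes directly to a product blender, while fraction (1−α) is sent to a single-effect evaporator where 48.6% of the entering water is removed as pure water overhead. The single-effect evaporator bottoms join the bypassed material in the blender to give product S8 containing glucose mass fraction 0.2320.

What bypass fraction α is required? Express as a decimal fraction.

All 935×0.172 = 160.82 lb/h of glucose reaches S8, so S8 = 160.82/0.232 = 693.19 lb/h and vapour = 241.81 lb/h.
The evaporator receives (1−α)·935 of feed at 0.828 water and removes 0.486 of that water:
0.486×0.828×(1−α)×935 = 241.81
(1−α) = 241.81/376.25 = 0.6427;  α = 0.3573.

0.357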